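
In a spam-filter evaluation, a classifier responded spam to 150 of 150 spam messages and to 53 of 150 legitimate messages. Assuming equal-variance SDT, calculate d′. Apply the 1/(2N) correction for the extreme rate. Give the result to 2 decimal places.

The hit rate is 150/150 = 1, so apply the 1/(2N) correction: H → 1 − 1/(2·150) = 0.99667.
z(H) = z(0.99667) = 2.713
z(FA) = z(0.35333) = -0.376
d' = 2.713 − (-0.376) = 3.089

d′ = 3.09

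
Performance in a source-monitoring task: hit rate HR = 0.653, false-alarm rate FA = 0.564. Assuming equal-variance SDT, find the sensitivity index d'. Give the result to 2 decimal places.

z(0.653) = 0.3934, z(0.564) = 0.1611
d' = z(H) − z(FA) = 0.3934 − 0.1611 = 0.2323

d' = 0.23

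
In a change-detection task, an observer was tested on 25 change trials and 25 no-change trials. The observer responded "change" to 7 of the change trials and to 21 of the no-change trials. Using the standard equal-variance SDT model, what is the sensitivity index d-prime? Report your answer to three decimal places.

d-prime = -1.577

H = 7/25 = 0.2800
FA = 21/25 = 0.8400
z(0.2800) = -0.5828, z(0.8400) = 0.9945
d' = z(H) − z(FA) = -0.5828 − 0.9945 = -1.5773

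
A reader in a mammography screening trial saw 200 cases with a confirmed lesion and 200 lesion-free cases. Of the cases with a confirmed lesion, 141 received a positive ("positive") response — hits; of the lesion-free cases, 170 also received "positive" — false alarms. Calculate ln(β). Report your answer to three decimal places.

H = 141/200 = 0.7050
FA = 170/200 = 0.8500
z(H) = z(0.7050) = 0.5388
z(FA) = z(0.8500) = 1.0364
ln β = −½·[z(H)² − z(FA)²] = −0.5 × (0.2903 − 1.0741) = 0.3919

ln β = 0.392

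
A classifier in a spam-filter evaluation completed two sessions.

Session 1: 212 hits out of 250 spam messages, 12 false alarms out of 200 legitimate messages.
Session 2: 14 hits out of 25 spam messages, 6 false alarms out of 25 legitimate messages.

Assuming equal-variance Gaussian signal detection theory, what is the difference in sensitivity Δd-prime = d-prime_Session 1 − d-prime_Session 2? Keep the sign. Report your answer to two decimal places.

Δd-prime = 1.73

Session 1: z(0.8480) = 1.028, z(0.0600) = -1.555, d' = 2.583
Session 2: z(0.5600) = 0.151, z(0.2400) = -0.706, d' = 0.857
Δd' = d'_Session 1 − d'_Session 2 = 2.583 − 0.857 = 1.726
Session 1 has the higher sensitivity.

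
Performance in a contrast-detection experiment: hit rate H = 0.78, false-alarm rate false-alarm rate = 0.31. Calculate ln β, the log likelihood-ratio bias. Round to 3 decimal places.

ln β = -0.175

z(H) = 0.7722
z(FA) = -0.4959
ln β = −½·[z(H)² − z(FA)²] = −0.5 × (0.5963 − 0.2459) = -0.1752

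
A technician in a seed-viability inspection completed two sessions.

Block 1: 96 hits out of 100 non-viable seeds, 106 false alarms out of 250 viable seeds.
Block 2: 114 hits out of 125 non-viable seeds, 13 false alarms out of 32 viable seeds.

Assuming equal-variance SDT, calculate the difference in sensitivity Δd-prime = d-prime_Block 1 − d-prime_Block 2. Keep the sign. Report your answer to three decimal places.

Δd-prime = 0.352

Block 1: z(0.9600) = 1.7507, z(0.4240) = -0.1917, d' = 1.9424
Block 2: z(0.9120) = 1.3532, z(0.4062) = -0.2373, d' = 1.5905
Δd' = d'_Block 1 − d'_Block 2 = 1.9424 − 1.5905 = 0.3519
Block 1 has the higher sensitivity.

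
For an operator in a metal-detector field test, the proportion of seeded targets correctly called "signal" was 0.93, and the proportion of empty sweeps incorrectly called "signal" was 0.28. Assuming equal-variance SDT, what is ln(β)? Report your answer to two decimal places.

z(H) = z(0.93) = 1.476
z(FA) = z(0.28) = -0.583
ln β = −½·[z(H)² − z(FA)²] = −0.5 × (2.179 − 0.340) = -0.9195

ln β = -0.92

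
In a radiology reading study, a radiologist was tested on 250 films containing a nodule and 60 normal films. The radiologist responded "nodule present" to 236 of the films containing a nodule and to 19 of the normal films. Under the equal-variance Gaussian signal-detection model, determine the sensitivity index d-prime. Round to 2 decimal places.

d-prime = 2.07

H = 236/250 = 0.9440
FA = 19/60 = 0.3167
z(0.9440) = 1.5893, z(0.3167) = -0.4769
d' = z(H) − z(FA) = 1.5893 − (-0.4769) = 2.0662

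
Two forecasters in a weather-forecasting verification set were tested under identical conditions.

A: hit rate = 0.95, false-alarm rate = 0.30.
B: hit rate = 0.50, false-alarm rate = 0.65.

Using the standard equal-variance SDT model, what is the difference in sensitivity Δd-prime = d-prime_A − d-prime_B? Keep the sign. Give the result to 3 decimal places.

A: z(0.95) = 1.6449, z(0.30) = -0.5244, d' = 2.1693
B: z(0.50) = 0.0000, z(0.65) = 0.3853, d' = -0.3853
Δd' = d'_A − d'_B = 2.1693 − (-0.3853) = 2.5546
A has the higher sensitivity.

Δd-prime = 2.555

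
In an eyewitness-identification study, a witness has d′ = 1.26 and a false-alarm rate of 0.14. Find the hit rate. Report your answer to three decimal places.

z(false-alarm rate) = z(0.14) = -1.0803
z(H) = z(FA) + d' = -1.0803 + 1.26 = 0.1797
hit rate = Φ(0.1797) = 0.5713

hit rate = 0.571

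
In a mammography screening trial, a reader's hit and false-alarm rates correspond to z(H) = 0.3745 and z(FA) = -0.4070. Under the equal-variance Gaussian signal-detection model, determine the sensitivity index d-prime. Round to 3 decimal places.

d' = z(H) − z(FA) = 0.3745 − (-0.4070) = 0.7815

d-prime = 0.782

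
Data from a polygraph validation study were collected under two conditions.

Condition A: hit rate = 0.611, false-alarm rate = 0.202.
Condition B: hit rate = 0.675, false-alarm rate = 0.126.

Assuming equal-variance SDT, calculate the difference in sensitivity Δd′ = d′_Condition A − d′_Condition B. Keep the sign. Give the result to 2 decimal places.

Δd′ = -0.48

Condition A: z(0.611) = 0.282, z(0.202) = -0.834, d' = 1.116
Condition B: z(0.675) = 0.454, z(0.126) = -1.146, d' = 1.600
Δd' = d'_Condition A − d'_Condition B = 1.116 − 1.600 = -0.484
Condition B has the higher sensitivity.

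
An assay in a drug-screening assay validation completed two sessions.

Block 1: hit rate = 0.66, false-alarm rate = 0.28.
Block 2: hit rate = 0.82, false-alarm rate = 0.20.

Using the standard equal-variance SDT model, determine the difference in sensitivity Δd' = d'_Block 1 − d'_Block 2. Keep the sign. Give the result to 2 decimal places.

Δd' = -0.76

Block 1: z(0.66) = 0.412, z(0.28) = -0.583, d' = 0.995
Block 2: z(0.82) = 0.915, z(0.20) = -0.842, d' = 1.757
Δd' = d'_Block 1 − d'_Block 2 = 0.995 − 1.757 = -0.762
Block 2 has the higher sensitivity.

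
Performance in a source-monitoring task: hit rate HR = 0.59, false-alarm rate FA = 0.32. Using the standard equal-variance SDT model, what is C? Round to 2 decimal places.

z(H) = z(0.59) = 0.2275
z(FA) = z(0.32) = -0.4677
c = −½·[z(H) + z(FA)] = −0.5 × (0.2275 + (-0.4677)) = 0.1201
c > 0: the participant has a conservative response bias.

C = 0.12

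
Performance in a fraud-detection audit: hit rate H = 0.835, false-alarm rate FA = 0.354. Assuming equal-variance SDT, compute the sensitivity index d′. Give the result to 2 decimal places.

z(0.835) = 0.9741, z(0.354) = -0.3745
d' = z(H) − z(FA) = 0.9741 − (-0.3745) = 1.3486

d′ = 1.35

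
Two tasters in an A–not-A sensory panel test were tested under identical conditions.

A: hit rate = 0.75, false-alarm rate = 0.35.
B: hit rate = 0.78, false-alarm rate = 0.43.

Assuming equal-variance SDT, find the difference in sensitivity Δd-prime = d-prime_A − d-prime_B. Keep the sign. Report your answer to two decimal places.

Δd-prime = 0.11

A: z(0.75) = 0.674, z(0.35) = -0.385, d' = 1.059
B: z(0.78) = 0.772, z(0.43) = -0.176, d' = 0.948
Δd' = d'_A − d'_B = 1.059 − 0.948 = 0.111
A has the higher sensitivity.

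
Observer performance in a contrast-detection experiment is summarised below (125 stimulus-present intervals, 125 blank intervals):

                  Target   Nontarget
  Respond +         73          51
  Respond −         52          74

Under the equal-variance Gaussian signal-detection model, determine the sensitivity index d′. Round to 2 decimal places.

d′ = 0.44

H = 73/125 = 0.5840
FA = 51/125 = 0.4080
z(H) = z(0.5840) = 0.2121
z(FA) = z(0.4080) = -0.2327
d' = z(H) − z(FA) = 0.2121 − (-0.2327) = 0.4448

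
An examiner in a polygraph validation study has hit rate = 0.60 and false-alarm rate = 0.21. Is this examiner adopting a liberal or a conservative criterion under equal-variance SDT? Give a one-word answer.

conservative

z(H) = 0.253, z(FA) = -0.806
c = −½·(z(H) + z(FA)) = 0.2765
c > 0 → conservative criterion (biased toward responding “no”).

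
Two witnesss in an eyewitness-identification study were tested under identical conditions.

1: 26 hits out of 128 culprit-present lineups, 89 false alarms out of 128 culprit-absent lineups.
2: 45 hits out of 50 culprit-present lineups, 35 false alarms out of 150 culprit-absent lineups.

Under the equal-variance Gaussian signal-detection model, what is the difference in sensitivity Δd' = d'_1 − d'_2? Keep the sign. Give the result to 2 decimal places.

Δd' = -3.35

1: z(0.2031) = -0.831, z(0.6953) = 0.511, d' = -1.342
2: z(0.9000) = 1.282, z(0.2333) = -0.728, d' = 2.010
Δd' = d'_1 − d'_2 = -1.342 − 2.010 = -3.352
2 has the higher sensitivity.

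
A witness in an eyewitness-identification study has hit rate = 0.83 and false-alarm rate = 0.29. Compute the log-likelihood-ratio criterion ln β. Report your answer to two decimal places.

z(H) = 0.954
z(FA) = -0.553
ln β = −½·[z(H)² − z(FA)²] = −0.5 × (0.910 − 0.306) = -0.302

ln β = -0.30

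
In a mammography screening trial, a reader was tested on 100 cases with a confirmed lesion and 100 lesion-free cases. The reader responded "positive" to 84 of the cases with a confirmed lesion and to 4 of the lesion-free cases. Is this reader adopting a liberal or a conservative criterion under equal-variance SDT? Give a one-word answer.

conservative

z(H) = 0.994, z(FA) = -1.751
c = −½·(z(H) + z(FA)) = 0.3785
c > 0 → conservative criterion (biased toward responding “no”).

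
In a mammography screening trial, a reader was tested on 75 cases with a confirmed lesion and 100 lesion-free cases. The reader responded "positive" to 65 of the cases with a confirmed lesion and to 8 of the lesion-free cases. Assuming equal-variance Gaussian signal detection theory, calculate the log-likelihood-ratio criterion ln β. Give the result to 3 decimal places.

H = 65/75 = 0.8667
FA = 8/100 = 0.0800
z(H) = z(0.8667) = 1.1109
z(FA) = z(0.0800) = -1.4051
ln β = −½·[z(H)² − z(FA)²] = −0.5 × (1.2341 − 1.9743) = 0.3701

ln β = 0.370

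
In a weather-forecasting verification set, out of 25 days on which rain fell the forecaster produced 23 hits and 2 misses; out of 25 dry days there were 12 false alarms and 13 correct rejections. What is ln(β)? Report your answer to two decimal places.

H = 23/25 = 0.9200
FA = 12/25 = 0.4800
z(H) = 1.405
z(FA) = -0.050
ln β = −½·[z(H)² − z(FA)²] = −0.5 × (1.974 − 0.003) = -0.9855

ln β = -0.99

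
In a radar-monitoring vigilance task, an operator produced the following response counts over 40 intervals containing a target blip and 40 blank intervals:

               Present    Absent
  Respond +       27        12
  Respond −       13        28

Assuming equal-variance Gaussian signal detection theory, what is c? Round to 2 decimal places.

H = 27/40 = 0.6750
FA = 12/40 = 0.3000
z(0.6750) = 0.4538, z(0.3000) = -0.5244
c = −½·[z(H) + z(FA)] = −0.5 × (0.4538 + (-0.5244)) = 0.0353

c = 0.04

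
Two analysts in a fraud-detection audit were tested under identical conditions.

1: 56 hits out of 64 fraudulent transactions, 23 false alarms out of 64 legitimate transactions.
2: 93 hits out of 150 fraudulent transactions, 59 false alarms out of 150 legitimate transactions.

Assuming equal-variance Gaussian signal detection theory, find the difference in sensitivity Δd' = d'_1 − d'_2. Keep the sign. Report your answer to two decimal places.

Δd' = 0.93

1: z(0.8750) = 1.150, z(0.3594) = -0.360, d' = 1.510
2: z(0.6200) = 0.305, z(0.3933) = -0.271, d' = 0.576
Δd' = d'_1 − d'_2 = 1.510 − 0.576 = 0.934
1 has the higher sensitivity.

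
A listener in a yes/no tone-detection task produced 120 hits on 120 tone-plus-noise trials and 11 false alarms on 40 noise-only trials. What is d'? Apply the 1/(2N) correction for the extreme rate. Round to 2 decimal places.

The hit rate is 120/120 = 1, so apply the 1/(2N) correction: H → 1 − 1/(2·120) = 0.99583.
z(H) = z(0.99583) = 2.638
z(FA) = z(0.27500) = -0.598
d' = 2.638 − (-0.598) = 3.236

d' = 3.24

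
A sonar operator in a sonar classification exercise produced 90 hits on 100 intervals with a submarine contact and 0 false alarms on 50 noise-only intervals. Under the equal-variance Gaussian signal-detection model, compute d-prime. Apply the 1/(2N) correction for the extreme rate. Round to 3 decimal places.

d-prime = 3.608

The false-alarm rate is 0/50 = 0, so apply the 1/(2N) correction: FA → 1/(2·50) = 0.01000.
z(H) = z(0.90000) = 1.2816
z(FA) = z(0.01000) = -2.3263
d' = 1.2816 − (-2.3263) = 3.6079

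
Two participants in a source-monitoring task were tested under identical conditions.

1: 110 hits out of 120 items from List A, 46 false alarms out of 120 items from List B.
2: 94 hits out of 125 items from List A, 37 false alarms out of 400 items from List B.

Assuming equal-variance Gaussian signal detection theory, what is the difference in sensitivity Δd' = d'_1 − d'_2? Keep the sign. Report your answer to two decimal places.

Δd' = -0.33

1: z(0.9167) = 1.383, z(0.3833) = -0.297, d' = 1.680
2: z(0.7520) = 0.681, z(0.0925) = -1.326, d' = 2.007
Δd' = d'_1 − d'_2 = 1.680 − 2.007 = -0.327
2 has the higher sensitivity.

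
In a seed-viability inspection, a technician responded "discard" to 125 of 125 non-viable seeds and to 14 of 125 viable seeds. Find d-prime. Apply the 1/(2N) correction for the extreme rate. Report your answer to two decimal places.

The hit rate is 125/125 = 1, so apply the 1/(2N) correction: H → 1 − 1/(2·125) = 0.99600.
z(H) = z(0.99600) = 2.652
z(FA) = z(0.11200) = -1.216
d' = 2.652 − (-1.216) = 3.868

d-prime = 3.87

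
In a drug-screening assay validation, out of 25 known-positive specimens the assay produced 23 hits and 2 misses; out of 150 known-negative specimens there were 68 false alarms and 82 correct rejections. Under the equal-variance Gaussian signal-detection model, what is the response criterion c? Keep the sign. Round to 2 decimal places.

H = 23/25 = 0.9200
FA = 68/150 = 0.4533
z(H) = 1.4051
z(FA) = -0.1173
c = −½·[z(H) + z(FA)] = −0.5 × (1.4051 + (-0.1173)) = -0.6439
c < 0: the assay has a liberal response bias.

c = -0.64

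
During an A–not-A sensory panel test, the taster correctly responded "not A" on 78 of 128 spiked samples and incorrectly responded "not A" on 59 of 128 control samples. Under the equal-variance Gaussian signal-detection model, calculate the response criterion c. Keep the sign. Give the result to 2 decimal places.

c = -0.09

H = 78/128 = 0.6094
FA = 59/128 = 0.4609
z(H) = z(0.6094) = 0.278
z(FA) = z(0.4609) = -0.098
c = −½·[z(H) + z(FA)] = −0.5 × (0.278 + (-0.098)) = -0.090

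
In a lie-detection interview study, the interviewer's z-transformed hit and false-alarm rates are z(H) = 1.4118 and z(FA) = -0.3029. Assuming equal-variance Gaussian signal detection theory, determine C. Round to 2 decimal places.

c = −½·[z(H) + z(FA)] = −½·(1.4118 + (-0.3029)) = -0.55445

C = -0.55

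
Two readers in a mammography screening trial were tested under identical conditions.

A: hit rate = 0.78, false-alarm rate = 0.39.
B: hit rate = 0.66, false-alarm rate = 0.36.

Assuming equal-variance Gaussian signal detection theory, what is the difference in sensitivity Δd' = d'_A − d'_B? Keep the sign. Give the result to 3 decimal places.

A: z(0.78) = 0.7722, z(0.39) = -0.2793, d' = 1.0515
B: z(0.66) = 0.4125, z(0.36) = -0.3585, d' = 0.7710
Δd' = d'_A − d'_B = 1.0515 − 0.7710 = 0.2805
A has the higher sensitivity.

Δd' = 0.281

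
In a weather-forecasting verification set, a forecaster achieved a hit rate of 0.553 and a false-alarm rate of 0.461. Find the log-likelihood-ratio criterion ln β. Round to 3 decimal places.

ln β = -0.004

z(H) = 0.1332
z(FA) = -0.0979
ln β = −½·[z(H)² − z(FA)²] = −0.5 × (0.0177 − 0.0096) = -0.00405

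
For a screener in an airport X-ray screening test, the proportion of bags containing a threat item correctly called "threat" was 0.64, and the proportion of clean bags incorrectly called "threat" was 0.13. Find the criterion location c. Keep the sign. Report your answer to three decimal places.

z(0.64) = 0.3585, z(0.13) = -1.1264
c = −½·[z(H) + z(FA)] = −0.5 × (0.3585 + (-1.1264)) = 0.38395
c > 0: the screener has a conservative response bias.

c = 0.384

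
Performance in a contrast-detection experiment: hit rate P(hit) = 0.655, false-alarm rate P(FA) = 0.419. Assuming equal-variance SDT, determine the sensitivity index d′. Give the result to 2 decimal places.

Φ⁻¹(H) = 0.3989
Φ⁻¹(FA) = -0.2045
d' = z(H) − z(FA) = 0.3989 − (-0.2045) = 0.6034

d′ = 0.60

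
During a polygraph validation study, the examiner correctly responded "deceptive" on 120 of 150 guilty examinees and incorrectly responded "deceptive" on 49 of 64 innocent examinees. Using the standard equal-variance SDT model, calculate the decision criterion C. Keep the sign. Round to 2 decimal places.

H = 120/150 = 0.8000
FA = 49/64 = 0.7656
z(H) = 0.8416
z(FA) = 0.7244
c = −½·[z(H) + z(FA)] = −0.5 × (0.8416 + 0.7244) = -0.7830

C = -0.78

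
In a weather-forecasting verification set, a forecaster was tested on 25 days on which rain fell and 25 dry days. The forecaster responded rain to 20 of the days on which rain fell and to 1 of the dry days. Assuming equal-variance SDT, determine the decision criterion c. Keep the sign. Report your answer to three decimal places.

H = 20/25 = 0.8000
FA = 1/25 = 0.0400
z(H) = z(0.8000) = 0.8416
z(FA) = z(0.0400) = -1.7507
c = −½·[z(H) + z(FA)] = −0.5 × (0.8416 + (-1.7507)) = 0.45455
c > 0: the forecaster has a conservative response bias.

c = 0.455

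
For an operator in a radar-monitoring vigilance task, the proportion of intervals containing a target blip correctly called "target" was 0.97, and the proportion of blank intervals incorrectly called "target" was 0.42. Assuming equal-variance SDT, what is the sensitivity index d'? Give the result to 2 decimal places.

d' = 2.08

z(H) = z(0.97) = 1.8808
z(FA) = z(0.42) = -0.2019
d' = z(H) − z(FA) = 1.8808 − (-0.2019) = 2.0827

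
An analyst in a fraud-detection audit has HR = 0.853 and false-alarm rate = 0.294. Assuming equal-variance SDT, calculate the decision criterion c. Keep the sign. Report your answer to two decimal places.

z(H) = z(0.853) = 1.0494
z(FA) = z(0.294) = -0.5417
c = −½·[z(H) + z(FA)] = −0.5 × (1.0494 + (-0.5417)) = -0.25385
c < 0: the analyst has a liberal response bias.

c = -0.25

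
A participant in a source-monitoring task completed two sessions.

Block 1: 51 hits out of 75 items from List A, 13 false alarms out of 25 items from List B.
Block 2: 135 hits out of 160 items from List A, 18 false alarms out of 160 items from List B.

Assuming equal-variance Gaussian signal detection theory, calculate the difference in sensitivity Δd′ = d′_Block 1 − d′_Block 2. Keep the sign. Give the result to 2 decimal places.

Δd′ = -1.81

Block 1: z(0.6800) = 0.468, z(0.5200) = 0.050, d' = 0.418
Block 2: z(0.8438) = 1.010, z(0.1125) = -1.213, d' = 2.223
Δd' = d'_Block 1 − d'_Block 2 = 0.418 − 2.223 = -1.805
Block 2 has the higher sensitivity.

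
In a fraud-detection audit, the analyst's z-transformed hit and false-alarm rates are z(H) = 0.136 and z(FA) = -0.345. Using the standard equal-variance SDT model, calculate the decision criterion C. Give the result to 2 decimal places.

C = 0.10

c = −½·[z(H) + z(FA)] = −½·(0.136 + (-0.345)) = 0.1045
c > 0: the analyst has a conservative response bias.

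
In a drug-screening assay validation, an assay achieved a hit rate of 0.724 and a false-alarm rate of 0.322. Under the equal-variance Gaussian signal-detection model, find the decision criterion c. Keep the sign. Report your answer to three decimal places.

z(0.724) = 0.5948, z(0.322) = -0.4621
c = −½·[z(H) + z(FA)] = −0.5 × (0.5948 + (-0.4621)) = -0.06635
c < 0: the assay has a liberal response bias.

c = -0.066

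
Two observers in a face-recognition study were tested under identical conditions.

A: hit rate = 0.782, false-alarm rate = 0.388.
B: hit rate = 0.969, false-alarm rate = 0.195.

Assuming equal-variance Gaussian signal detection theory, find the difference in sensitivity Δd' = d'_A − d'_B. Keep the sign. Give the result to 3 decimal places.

A: z(0.782) = 0.7790, z(0.388) = -0.2845, d' = 1.0635
B: z(0.969) = 1.8663, z(0.195) = -0.8596, d' = 2.7259
Δd' = d'_A − d'_B = 1.0635 − 2.7259 = -1.6624
B has the higher sensitivity.

Δd' = -1.662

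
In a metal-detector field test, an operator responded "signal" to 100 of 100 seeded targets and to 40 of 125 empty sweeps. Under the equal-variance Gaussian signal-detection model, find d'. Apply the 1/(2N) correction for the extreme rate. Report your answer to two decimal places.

The hit rate is 100/100 = 1, so apply the 1/(2N) correction: H → 1 − 1/(2·100) = 0.99500.
z(H) = z(0.99500) = 2.576
z(FA) = z(0.32000) = -0.468
d' = 2.576 − (-0.468) = 3.044

d' = 3.04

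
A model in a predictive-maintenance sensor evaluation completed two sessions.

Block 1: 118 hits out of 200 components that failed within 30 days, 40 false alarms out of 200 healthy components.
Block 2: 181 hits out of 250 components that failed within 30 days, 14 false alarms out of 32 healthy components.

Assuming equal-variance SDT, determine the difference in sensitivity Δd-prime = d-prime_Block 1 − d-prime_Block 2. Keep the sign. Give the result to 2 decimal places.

Δd-prime = 0.32

Block 1: z(0.5900) = 0.228, z(0.2000) = -0.842, d' = 1.070
Block 2: z(0.7240) = 0.595, z(0.4375) = -0.157, d' = 0.752
Δd' = d'_Block 1 − d'_Block 2 = 1.070 − 0.752 = 0.318
Block 1 has the higher sensitivity.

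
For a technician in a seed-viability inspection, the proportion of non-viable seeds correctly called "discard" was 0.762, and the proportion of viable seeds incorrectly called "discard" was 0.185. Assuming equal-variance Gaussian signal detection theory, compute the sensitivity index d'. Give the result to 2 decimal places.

d' = 1.61

z(H) = z(0.762) = 0.7128
z(FA) = z(0.185) = -0.8965
d' = z(H) − z(FA) = 0.7128 − (-0.8965) = 1.6093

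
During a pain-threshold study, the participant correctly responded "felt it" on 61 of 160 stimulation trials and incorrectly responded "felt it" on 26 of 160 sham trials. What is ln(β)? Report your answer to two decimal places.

ln β = 0.44

H = 61/160 = 0.3812
FA = 26/160 = 0.1625
z(H) = -0.302
z(FA) = -0.984
ln β = −½·[z(H)² − z(FA)²] = −0.5 × (0.091 − 0.968) = 0.4385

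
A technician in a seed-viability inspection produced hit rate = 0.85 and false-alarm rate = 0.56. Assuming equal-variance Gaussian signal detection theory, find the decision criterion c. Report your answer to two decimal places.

c = -0.59

z(H) = 1.0364
z(FA) = 0.1510
c = −½·[z(H) + z(FA)] = −0.5 × (1.0364 + 0.1510) = -0.5937
c < 0: the technician has a liberal response bias.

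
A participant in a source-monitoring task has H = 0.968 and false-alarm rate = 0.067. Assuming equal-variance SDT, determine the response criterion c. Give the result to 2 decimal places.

c = -0.18

z(0.968) = 1.8522, z(0.067) = -1.4985
c = −½·[z(H) + z(FA)] = −0.5 × (1.8522 + (-1.4985)) = -0.17685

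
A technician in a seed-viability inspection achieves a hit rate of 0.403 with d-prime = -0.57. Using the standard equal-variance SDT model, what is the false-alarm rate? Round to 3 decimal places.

z(hit rate) = z(0.403) = -0.2456
z(FA) = z(H) − d' = -0.2456 − (-0.57) = 0.3244
false-alarm rate = Φ(0.3244) = 0.6272

false-alarm rate = 0.627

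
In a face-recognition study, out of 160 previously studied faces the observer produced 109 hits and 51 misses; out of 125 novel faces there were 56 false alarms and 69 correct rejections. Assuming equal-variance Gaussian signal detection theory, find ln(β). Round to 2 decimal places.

ln β = -0.10

H = 109/160 = 0.6813
FA = 56/125 = 0.4480
z(H) = 0.471
z(FA) = -0.131
ln β = −½·[z(H)² − z(FA)²] = −0.5 × (0.222 − 0.017) = -0.1025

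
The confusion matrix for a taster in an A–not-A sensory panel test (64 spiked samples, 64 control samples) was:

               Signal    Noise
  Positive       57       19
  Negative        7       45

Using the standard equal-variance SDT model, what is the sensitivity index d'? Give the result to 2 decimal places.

d' = 1.76

H = 57/64 = 0.8906
FA = 19/64 = 0.2969
z(H) = 1.2297
z(FA) = -0.5333
d' = z(H) − z(FA) = 1.2297 − (-0.5333) = 1.7630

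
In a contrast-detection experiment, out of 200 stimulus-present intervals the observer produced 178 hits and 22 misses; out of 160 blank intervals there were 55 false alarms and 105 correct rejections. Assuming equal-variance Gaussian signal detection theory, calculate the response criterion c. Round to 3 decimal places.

c = -0.412

H = 178/200 = 0.8900
FA = 55/160 = 0.3438
z(H) = z(0.8900) = 1.2265
z(FA) = z(0.3438) = -0.4021
c = −½·[z(H) + z(FA)] = −0.5 × (1.2265 + (-0.4021)) = -0.4122
c < 0: the observer has a liberal response bias.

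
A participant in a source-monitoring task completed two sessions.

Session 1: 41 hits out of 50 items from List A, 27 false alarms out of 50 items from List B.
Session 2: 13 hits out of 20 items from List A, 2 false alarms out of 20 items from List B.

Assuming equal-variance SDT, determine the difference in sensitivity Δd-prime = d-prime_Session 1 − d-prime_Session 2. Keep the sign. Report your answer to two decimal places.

Δd-prime = -0.85

Session 1: z(0.8200) = 0.915, z(0.5400) = 0.100, d' = 0.815
Session 2: z(0.6500) = 0.385, z(0.1000) = -1.282, d' = 1.667
Δd' = d'_Session 1 − d'_Session 2 = 0.815 − 1.667 = -0.852
Session 2 has the higher sensitivity.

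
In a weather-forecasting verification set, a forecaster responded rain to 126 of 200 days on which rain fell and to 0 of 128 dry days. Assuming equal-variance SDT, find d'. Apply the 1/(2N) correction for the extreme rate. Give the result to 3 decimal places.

The false-alarm rate is 0/128 = 0, so apply the 1/(2N) correction: FA → 1/(2·128) = 0.00391.
z(H) = z(0.63000) = 0.3319
z(FA) = z(0.00391) = -2.6597
d' = 0.3319 − (-2.6597) = 2.9916

d' = 2.992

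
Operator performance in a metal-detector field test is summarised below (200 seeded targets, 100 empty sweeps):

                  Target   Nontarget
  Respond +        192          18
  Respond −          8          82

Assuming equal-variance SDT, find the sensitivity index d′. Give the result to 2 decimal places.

d′ = 2.67

H = 192/200 = 0.9600
FA = 18/100 = 0.1800
Φ⁻¹(H) = 1.7507
Φ⁻¹(FA) = -0.9154
d' = z(H) − z(FA) = 1.7507 − (-0.9154) = 2.6661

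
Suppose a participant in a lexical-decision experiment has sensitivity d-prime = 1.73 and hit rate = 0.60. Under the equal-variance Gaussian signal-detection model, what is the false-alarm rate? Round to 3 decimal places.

z(hit rate) = z(0.60) = 0.2533
z(FA) = z(H) − d' = 0.2533 − 1.73 = -1.4767
false-alarm rate = Φ(-1.4767) = 0.0699

false-alarm rate = 0.070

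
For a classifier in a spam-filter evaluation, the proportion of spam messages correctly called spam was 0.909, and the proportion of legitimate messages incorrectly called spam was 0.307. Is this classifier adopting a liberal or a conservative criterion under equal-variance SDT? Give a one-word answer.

z(H) = 1.335, z(FA) = -0.504
c = −½·(z(H) + z(FA)) = -0.4155
c < 0 → liberal criterion (biased toward responding “yes”).

liberal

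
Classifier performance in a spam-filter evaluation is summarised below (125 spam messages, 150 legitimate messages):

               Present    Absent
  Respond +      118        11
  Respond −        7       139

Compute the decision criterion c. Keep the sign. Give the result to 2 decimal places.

H = 118/125 = 0.9440
FA = 11/150 = 0.0733
Φ⁻¹(H) = Φ⁻¹(0.9440) = 1.5893
Φ⁻¹(FA) = Φ⁻¹(0.0733) = -1.4516
c = −½·[z(H) + z(FA)] = −0.5 × (1.5893 + (-1.4516)) = -0.06885

c = -0.07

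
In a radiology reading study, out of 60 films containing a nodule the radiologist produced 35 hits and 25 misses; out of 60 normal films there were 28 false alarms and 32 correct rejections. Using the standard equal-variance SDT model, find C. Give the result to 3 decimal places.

C = -0.063

H = 35/60 = 0.5833
FA = 28/60 = 0.4667
z(0.5833) = 0.2103, z(0.4667) = -0.0836
c = −½·[z(H) + z(FA)] = −0.5 × (0.2103 + (-0.0836)) = -0.06335
c < 0: the radiologist has a liberal response bias.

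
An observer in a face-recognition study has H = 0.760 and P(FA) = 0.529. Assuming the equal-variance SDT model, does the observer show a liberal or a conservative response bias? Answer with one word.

z(H) = 0.706, z(FA) = 0.073
c = −½·(z(H) + z(FA)) = -0.3895
c < 0 → liberal criterion (biased toward responding “yes”).

liberal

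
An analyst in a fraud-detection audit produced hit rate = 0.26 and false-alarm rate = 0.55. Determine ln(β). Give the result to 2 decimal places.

ln β = -0.20

Φ⁻¹(H) = -0.643
Φ⁻¹(FA) = 0.126
ln β = −½·[z(H)² − z(FA)²] = −0.5 × (0.413 − 0.016) = -0.1985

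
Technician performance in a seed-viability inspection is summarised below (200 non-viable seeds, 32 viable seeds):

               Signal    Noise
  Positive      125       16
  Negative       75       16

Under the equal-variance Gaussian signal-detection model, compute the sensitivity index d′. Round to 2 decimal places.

H = 125/200 = 0.6250
FA = 16/32 = 0.5000
Φ⁻¹(H) = Φ⁻¹(0.6250) = 0.319
Φ⁻¹(FA) = Φ⁻¹(0.5000) = 0.000
d' = z(H) − z(FA) = 0.319 − 0.000 = 0.319

d′ = 0.32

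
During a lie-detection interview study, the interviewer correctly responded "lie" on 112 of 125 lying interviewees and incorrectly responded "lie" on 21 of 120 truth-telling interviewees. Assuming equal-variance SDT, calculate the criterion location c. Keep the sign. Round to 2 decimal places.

c = -0.16

H = 112/125 = 0.8960
FA = 21/120 = 0.1750
Φ⁻¹(0.8960) = 1.2591, Φ⁻¹(0.1750) = -0.9346
c = −½·[z(H) + z(FA)] = −0.5 × (1.2591 + (-0.9346)) = -0.16225
c < 0: the interviewer has a liberal response bias.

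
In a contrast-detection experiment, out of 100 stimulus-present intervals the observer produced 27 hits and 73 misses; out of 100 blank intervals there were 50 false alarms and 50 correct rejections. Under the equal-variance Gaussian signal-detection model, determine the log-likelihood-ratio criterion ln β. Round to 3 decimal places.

H = 27/100 = 0.2700
FA = 50/100 = 0.5000
z(0.2700) = -0.6128, z(0.5000) = 0.0000
ln β = −½·[z(H)² − z(FA)²] = −0.5 × (0.3755 − 0.0000) = -0.18775

ln β = -0.188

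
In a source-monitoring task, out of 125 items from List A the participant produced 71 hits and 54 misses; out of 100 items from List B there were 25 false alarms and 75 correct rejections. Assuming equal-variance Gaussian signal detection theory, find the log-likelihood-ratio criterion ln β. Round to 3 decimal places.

ln β = 0.213

H = 71/125 = 0.5680
FA = 25/100 = 0.2500
z(H) = z(0.5680) = 0.1713
z(FA) = z(0.2500) = -0.6745
ln β = −½·[z(H)² − z(FA)²] = −0.5 × (0.0293 − 0.4550) = 0.21285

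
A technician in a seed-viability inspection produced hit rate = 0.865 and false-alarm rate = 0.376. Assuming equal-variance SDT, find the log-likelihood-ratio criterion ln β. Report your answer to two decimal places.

z(0.865) = 1.103, z(0.376) = -0.316
ln β = −½·[z(H)² − z(FA)²] = −0.5 × (1.217 − 0.100) = -0.5585

ln β = -0.56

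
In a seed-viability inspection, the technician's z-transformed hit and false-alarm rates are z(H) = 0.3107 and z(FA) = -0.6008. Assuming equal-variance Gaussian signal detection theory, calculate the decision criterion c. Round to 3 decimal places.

c = 0.145

c = −½·[z(H) + z(FA)] = −½·(0.3107 + (-0.6008)) = 0.14505
c > 0: the technician has a conservative response bias.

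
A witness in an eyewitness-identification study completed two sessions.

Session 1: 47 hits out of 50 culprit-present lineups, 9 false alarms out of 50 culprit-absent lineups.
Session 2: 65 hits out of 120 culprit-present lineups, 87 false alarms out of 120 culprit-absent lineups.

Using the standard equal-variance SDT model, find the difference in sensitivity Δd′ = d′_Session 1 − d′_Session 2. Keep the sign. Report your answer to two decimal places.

Session 1: z(0.9400) = 1.555, z(0.1800) = -0.915, d' = 2.470
Session 2: z(0.5417) = 0.105, z(0.7250) = 0.598, d' = -0.493
Δd' = d'_Session 1 − d'_Session 2 = 2.470 − (-0.493) = 2.963
Session 1 has the higher sensitivity.

Δd′ = 2.96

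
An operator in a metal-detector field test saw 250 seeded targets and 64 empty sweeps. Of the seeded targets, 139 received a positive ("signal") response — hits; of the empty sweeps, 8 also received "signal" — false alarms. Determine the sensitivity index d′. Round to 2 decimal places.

d′ = 1.29

H = 139/250 = 0.5560
FA = 8/64 = 0.1250
Φ⁻¹(0.5560) = 0.141, Φ⁻¹(0.1250) = -1.150
d' = z(H) − z(FA) = 0.141 − (-1.150) = 1.291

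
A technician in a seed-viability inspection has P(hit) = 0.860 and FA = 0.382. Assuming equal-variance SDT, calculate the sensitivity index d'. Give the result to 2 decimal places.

z(H) = 1.0803
z(FA) = -0.3002
d' = z(H) − z(FA) = 1.0803 − (-0.3002) = 1.3805

d' = 1.38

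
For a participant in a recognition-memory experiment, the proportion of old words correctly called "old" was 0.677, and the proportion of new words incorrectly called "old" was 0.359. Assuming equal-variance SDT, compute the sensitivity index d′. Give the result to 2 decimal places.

z(0.677) = 0.459, z(0.359) = -0.361
d' = z(H) − z(FA) = 0.459 − (-0.361) = 0.820

d′ = 0.82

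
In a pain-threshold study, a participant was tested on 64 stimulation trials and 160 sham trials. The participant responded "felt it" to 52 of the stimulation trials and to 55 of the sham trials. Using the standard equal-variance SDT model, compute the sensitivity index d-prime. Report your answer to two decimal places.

H = 52/64 = 0.8125
FA = 55/160 = 0.3438
z(H) = z(0.8125) = 0.887
z(FA) = z(0.3438) = -0.402
d' = z(H) − z(FA) = 0.887 − (-0.402) = 1.289

d-prime = 1.29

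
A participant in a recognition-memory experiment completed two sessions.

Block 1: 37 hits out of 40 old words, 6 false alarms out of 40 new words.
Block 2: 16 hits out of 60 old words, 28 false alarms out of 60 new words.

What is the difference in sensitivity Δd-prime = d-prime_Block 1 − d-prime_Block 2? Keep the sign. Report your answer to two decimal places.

Δd-prime = 3.02

Block 1: z(0.9250) = 1.440, z(0.1500) = -1.036, d' = 2.476
Block 2: z(0.2667) = -0.623, z(0.4667) = -0.084, d' = -0.539
Δd' = d'_Block 1 − d'_Block 2 = 2.476 − (-0.539) = 3.015
Block 1 has the higher sensitivity.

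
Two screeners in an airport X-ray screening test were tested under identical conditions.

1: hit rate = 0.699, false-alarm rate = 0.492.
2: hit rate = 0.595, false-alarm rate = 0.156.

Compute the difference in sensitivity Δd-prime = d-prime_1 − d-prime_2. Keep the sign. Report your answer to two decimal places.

1: z(0.699) = 0.522, z(0.492) = -0.020, d' = 0.542
2: z(0.595) = 0.240, z(0.156) = -1.011, d' = 1.251
Δd' = d'_1 − d'_2 = 0.542 − 1.251 = -0.709
2 has the higher sensitivity.

Δd-prime = -0.71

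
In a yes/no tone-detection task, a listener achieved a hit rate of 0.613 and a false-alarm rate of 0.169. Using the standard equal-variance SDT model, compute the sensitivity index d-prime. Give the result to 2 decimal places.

z(H) = 0.287
z(FA) = -0.958
d' = z(H) − z(FA) = 0.287 − (-0.958) = 1.245

d-prime = 1.25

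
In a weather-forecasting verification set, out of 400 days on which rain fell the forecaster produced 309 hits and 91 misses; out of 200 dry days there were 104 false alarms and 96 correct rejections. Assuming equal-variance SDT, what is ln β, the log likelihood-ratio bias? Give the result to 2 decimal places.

ln β = -0.28

H = 309/400 = 0.7725
FA = 104/200 = 0.5200
z(H) = 0.747
z(FA) = 0.050
ln β = −½·[z(H)² − z(FA)²] = −0.5 × (0.558 − 0.003) = -0.2775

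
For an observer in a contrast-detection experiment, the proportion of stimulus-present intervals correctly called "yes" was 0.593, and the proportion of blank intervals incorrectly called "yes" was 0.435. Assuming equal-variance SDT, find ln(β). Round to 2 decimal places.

ln β = -0.01

z(0.593) = 0.235, z(0.435) = -0.164
ln β = −½·[z(H)² − z(FA)²] = −0.5 × (0.055 − 0.027) = -0.014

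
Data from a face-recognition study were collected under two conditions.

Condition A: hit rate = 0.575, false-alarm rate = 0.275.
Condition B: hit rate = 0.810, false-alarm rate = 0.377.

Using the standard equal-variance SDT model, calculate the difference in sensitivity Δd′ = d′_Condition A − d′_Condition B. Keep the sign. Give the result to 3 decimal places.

Condition A: z(0.575) = 0.1891, z(0.275) = -0.5978, d' = 0.7869
Condition B: z(0.810) = 0.8779, z(0.377) = -0.3134, d' = 1.1913
Δd' = d'_Condition A − d'_Condition B = 0.7869 − 1.1913 = -0.4044
Condition B has the higher sensitivity.

Δd′ = -0.404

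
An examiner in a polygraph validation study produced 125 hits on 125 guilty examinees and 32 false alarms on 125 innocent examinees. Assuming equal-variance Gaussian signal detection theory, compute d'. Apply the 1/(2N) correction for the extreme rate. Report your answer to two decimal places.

The hit rate is 125/125 = 1, so apply the 1/(2N) correction: H → 1 − 1/(2·125) = 0.99600.
z(H) = z(0.99600) = 2.652
z(FA) = z(0.25600) = -0.656
d' = 2.652 − (-0.656) = 3.308

d' = 3.31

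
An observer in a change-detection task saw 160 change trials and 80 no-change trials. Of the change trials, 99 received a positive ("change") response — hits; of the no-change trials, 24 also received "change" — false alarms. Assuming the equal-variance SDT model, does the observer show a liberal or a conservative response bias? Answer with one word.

z(H) = 0.302, z(FA) = -0.524
c = −½·(z(H) + z(FA)) = 0.111
c > 0 → conservative criterion (biased toward responding “no”).

conservative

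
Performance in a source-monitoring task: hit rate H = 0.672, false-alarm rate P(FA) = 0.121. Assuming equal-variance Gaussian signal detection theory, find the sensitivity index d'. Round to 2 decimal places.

d' = 1.62

z(H) = z(0.672) = 0.445
z(FA) = z(0.121) = -1.170
d' = z(H) − z(FA) = 0.445 − (-1.170) = 1.615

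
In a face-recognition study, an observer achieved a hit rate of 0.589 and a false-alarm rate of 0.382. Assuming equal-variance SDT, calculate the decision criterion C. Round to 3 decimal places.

Φ⁻¹(H) = Φ⁻¹(0.589) = 0.2250
Φ⁻¹(FA) = Φ⁻¹(0.382) = -0.3002
c = −½·[z(H) + z(FA)] = −0.5 × (0.2250 + (-0.3002)) = 0.0376

C = 0.038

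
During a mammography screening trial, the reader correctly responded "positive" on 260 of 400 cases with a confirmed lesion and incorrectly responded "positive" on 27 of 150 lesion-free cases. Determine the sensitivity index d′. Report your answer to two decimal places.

d′ = 1.30

H = 260/400 = 0.6500
FA = 27/150 = 0.1800
Φ⁻¹(H) = Φ⁻¹(0.6500) = 0.3853
Φ⁻¹(FA) = Φ⁻¹(0.1800) = -0.9154
d' = z(H) − z(FA) = 0.3853 − (-0.9154) = 1.3007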